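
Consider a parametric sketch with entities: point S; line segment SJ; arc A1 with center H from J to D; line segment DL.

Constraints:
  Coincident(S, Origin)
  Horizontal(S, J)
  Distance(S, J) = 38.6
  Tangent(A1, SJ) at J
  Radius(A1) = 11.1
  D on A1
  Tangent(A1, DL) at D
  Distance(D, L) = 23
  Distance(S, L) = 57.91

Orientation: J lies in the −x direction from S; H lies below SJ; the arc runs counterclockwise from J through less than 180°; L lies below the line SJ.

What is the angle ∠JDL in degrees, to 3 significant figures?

130°

Checks: |SJ| = 38.60 ✓; |HD| = 11.10 ✓; ∠(HD, DL) = 90.00° ✓; |DL| = 23.00 ✓; |SL| = 57.91 ✓.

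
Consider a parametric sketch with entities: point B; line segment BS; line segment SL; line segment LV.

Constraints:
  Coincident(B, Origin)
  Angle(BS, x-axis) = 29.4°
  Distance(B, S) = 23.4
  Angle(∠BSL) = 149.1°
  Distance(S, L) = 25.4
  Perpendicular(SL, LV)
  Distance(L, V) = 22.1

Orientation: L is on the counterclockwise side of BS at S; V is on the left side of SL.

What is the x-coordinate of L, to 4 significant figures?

32.97

B is at the origin; BS runs at 29.4° with length 23.4, so S = 23.4·(cos 29.4°, sin 29.4°) = (20.39, 11.49). ∠BSL = 149.1°, so SL runs at 29.4° + (180° − 149.1°) = 60.30° from the x-axis; with |SL| = 25.4, L = S + 25.4·(cos 60.30°, sin 60.30°) = (32.97, 33.55). So L.x = 32.97.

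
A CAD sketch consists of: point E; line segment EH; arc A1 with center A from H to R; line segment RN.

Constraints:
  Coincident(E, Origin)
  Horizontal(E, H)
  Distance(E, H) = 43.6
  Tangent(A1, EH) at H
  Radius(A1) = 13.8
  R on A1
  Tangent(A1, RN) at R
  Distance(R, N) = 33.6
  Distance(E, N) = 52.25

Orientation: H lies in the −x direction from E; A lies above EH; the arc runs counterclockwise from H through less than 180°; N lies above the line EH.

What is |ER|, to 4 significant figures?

32.26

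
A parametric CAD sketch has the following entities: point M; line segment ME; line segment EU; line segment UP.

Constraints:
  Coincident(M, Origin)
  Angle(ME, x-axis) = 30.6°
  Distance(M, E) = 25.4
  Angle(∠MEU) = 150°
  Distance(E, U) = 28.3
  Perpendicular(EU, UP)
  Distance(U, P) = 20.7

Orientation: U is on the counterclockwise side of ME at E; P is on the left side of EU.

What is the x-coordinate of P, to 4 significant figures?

17.72

∠MEU = 150.0°, so EU runs at 30.6° + (180° − 150.0°) = 60.60° from the x-axis; with |EU| = 28.3, U = E + 28.3·(cos 60.60°, sin 60.60°) = (35.76, 37.59). The perpendicularity gives UP at right angles to EU; with |UP| = 20.7 on the left of EU, P = U + 20.7·(-0.8712, 0.4909) = (17.72, 47.75). So P.x = 17.72.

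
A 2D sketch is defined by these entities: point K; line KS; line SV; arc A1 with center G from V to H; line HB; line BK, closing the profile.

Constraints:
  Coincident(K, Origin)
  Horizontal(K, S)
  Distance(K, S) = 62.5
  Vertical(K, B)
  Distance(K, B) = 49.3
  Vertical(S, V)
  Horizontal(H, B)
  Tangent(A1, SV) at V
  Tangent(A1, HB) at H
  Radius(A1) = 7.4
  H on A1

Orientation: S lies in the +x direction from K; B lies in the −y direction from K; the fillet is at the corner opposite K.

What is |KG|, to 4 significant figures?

69.22

K and B share the same x with |KB| = 49.3 and B on the −y side, so B = (0.000, -49.30). The virtual corner opposite K is at (62.50, -49.30). A1 meets SV tangentially, so GV is at right angles to SV and the tangent condition forces GH to be normal to HB, with radius 7.4, so the center G sits 7.4 in from both sides at G = (55.10, -41.90). Then |KG| = |G − K| = 69.22.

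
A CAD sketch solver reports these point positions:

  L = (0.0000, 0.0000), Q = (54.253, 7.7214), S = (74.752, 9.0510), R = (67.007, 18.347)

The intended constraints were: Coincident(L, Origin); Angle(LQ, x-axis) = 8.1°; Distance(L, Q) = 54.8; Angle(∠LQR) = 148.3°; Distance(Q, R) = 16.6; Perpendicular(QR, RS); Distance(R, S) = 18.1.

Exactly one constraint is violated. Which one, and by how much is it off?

Distance(R, S) = 18.1 — off by 6.00.

L = (0.00, 0.00) ✓; LQ at 8.100° ✓; |LQ| = 54.80 ✓; ∠LQR = 148.3° ✓; |QR| = 16.60 ✓; ∠(QR, RS) = 90.00° ✓; |RS| = 12.10 ✗.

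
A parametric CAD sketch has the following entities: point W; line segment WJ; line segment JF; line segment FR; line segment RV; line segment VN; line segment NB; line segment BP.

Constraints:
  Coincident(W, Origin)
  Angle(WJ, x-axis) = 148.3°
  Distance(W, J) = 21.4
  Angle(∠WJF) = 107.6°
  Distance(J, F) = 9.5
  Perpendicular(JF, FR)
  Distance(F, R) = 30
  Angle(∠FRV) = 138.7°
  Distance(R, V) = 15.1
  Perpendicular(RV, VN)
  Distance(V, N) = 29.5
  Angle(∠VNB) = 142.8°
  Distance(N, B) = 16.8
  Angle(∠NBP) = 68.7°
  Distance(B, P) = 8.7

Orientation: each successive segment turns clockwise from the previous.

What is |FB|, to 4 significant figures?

35.89

W is at the origin; WJ runs at 148.3° with length 21.4, so J = (-18.21, 11.25). ∠WJF = 107.6° gives JF at 75.90° from the x-axis; with |JF| = 9.5, F = (-15.89, 20.46). JF ⟂ FR, so FR runs at -14.10°; with |FR| = 30.0, R = (13.20, 13.15). ∠FRV = 138.7° gives RV at -55.40° from the x-axis; with |RV| = 15.1, V = (21.78, 0.7211). The perpendicularity gives VN at right angles to RV, so VN runs at -145.4°; with |VN| = 29.5, N = (-2.505, -16.03). ∠VNB = 142.8° gives NB at 177.4° from the x-axis; with |NB| = 16.8, B = (-19.29, -15.27). Then |FB| = |B − F| = 35.89.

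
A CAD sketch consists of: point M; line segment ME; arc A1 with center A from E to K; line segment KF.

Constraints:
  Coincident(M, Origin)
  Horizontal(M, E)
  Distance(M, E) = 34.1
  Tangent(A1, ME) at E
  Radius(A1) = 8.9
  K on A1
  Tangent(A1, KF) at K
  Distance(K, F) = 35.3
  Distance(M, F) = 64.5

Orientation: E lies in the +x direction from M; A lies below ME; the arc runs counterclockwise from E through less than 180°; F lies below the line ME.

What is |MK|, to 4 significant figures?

30.65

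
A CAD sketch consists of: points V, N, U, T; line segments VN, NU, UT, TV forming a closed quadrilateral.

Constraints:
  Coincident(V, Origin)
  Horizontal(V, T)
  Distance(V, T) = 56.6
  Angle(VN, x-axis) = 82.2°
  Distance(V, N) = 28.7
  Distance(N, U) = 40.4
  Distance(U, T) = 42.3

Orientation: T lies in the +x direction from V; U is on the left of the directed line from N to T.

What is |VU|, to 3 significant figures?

58.4

Checks: |NU| = 40.40 ✓; |UT| = 42.30 ✓.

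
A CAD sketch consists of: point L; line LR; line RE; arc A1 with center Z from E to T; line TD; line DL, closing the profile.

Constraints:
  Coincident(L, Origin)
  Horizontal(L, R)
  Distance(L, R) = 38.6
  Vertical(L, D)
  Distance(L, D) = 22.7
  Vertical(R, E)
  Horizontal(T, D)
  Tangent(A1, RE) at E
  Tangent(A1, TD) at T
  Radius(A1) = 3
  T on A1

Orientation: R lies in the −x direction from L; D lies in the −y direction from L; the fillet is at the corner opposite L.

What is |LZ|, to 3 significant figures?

40.7

L is at the origin; L and R share the same y with |LR| = 38.6 and R on the −x side, so R = (-38.6, 0.00). LD is vertical with |LD| = 22.7 and D on the −y side, so D = (0.00, -22.7). The virtual corner opposite L is at (-38.6, -22.7). The tangent condition forces ZE to be normal to RE and A1 meets TD tangentially, so ZT is at right angles to TD, with radius 3.0, so the center Z sits 3.0 in from both sides at Z = (-35.6, -19.7). Then |LZ| = |Z − L| = 40.7.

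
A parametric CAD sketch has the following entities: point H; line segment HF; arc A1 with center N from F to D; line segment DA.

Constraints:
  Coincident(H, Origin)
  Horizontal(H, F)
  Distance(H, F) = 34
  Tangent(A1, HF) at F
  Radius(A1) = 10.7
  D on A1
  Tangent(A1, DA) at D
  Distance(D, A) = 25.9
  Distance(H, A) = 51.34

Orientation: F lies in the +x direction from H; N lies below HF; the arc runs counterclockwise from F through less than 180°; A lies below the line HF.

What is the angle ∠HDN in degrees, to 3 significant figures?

127°

Checks: |HF| = 34.00 ✓; ∠(NF, FH) = 90.00° ✓; |NF| = 10.70 ✓; |ND| = 10.70 ✓; ∠(ND, DA) = 90.00° ✓; |DA| = 25.90 ✓; |HA| = 51.34 ✓.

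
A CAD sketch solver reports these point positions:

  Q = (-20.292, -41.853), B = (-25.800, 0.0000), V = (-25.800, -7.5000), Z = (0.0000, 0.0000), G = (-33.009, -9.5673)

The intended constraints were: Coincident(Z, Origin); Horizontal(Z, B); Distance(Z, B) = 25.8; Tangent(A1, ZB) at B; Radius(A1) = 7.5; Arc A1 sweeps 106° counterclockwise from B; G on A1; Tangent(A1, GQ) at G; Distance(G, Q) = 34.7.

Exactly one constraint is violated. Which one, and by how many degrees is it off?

Tangent(A1, GQ) at G — off by 5.50°.

Z = (0.00, 0.00) ✓; Z.y = 0.00, B.y = 0.00 ✓; |ZB| = 25.80 ✓; ∠(VB, BZ) = 90.00° ✓; |VB| = 7.500 ✓; bearing(V→G) − bearing(V→B) = 106.0° ✓; |VG| = 7.500 ✓; ∠(VG, GQ) = 84.50° ✗; |GQ| = 34.70 ✓.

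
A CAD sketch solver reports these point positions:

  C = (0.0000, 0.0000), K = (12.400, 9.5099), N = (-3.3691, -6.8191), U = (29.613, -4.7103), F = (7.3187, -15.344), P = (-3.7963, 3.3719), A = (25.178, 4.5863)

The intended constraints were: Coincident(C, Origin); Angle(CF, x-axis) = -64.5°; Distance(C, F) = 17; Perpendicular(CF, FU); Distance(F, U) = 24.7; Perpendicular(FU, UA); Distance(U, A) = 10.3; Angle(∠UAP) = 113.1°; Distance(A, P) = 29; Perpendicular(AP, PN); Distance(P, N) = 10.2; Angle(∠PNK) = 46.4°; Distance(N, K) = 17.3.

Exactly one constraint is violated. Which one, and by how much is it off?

Distance(N, K) = 17.3 — off by 5.40.

C = (0.00, 0.00) ✓; CF at -64.50° ✓; |CF| = 17.00 ✓; ∠(CF, FU) = 90.00° ✓; |FU| = 24.70 ✓; ∠(FU, UA) = 90.00° ✓; |UA| = 10.30 ✓; ∠UAP = 113.1° ✓; |AP| = 29.00 ✓; ∠(AP, PN) = 90.00° ✓; |PN| = 10.20 ✓; ∠PNK = 46.40° ✓; |NK| = 22.70 ✗.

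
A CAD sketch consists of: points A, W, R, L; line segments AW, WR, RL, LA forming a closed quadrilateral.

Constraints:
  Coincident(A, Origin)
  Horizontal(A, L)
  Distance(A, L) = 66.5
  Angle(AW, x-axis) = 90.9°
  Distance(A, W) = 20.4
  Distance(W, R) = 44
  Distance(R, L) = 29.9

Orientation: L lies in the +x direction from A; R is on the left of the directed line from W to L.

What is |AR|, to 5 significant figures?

47.742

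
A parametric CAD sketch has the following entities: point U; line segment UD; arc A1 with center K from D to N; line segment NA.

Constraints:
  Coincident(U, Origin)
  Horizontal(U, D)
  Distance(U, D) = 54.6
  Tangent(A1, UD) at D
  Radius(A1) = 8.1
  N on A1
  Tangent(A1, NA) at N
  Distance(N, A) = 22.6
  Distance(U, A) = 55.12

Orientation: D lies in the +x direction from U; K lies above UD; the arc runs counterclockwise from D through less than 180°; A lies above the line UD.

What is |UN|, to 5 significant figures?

62.184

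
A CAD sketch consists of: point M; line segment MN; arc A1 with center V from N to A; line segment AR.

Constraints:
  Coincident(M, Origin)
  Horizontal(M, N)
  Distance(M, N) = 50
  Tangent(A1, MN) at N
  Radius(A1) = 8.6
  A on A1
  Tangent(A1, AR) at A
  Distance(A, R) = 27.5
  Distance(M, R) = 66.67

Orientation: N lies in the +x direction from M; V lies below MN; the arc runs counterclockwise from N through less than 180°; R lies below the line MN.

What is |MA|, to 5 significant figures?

44.298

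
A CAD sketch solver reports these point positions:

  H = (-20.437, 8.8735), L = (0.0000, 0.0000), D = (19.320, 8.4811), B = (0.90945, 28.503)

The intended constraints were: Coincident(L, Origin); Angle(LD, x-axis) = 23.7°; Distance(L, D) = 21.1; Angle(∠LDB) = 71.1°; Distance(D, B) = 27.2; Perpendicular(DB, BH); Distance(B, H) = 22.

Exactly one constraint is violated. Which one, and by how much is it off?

Distance(B, H) = 22 — off by 7.00.

L = (0.00, 0.00) ✓; LD at 23.70° ✓; |LD| = 21.10 ✓; ∠LDB = 71.10° ✓; |DB| = 27.20 ✓; ∠(DB, BH) = 90.00° ✓; |BH| = 29.00 ✗.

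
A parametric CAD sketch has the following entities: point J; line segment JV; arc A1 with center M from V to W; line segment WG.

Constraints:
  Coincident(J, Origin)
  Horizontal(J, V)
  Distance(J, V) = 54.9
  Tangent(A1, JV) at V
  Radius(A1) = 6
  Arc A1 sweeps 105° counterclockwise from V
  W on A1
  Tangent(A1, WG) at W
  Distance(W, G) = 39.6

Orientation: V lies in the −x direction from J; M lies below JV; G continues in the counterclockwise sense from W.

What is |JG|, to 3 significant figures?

68.1

J is at the origin; J and V share the same y with |JV| = 54.9 and V on the −x side, so V = (-54.9, 0.00). The tangent condition forces MV to be normal to JV, so M = V + (0, -6) = (-54.9, -6.00). On A1, V sits at bearing 90° from M; a 105° counterclockwise sweep puts W at bearing 195°, so W = M + 6.0·(cos 195°, sin 195°) = (-60.7, -7.55). A1 meets WG tangentially, so MW is at right angles to WG, so WG runs along (−sin 195°, cos 195°); with |WG| = 39.6, G = (-50.4, -45.8). Then |JG| = |G − J| = 68.1.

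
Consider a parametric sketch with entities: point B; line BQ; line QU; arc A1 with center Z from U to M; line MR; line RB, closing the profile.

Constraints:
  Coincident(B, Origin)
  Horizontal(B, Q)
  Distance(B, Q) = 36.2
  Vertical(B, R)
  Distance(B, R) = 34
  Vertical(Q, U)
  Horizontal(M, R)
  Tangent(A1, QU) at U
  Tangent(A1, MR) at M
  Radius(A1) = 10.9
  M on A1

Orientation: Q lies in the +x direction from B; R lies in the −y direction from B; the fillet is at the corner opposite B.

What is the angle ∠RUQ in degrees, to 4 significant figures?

106.8°

The virtual corner opposite B is at (36.20, -34.00). Tangency of A1 to QU means the radius ZU is perpendicular to QU and A1 meets MR tangentially, so ZM is at right angles to MR, with radius 10.9, so the center Z sits 10.9 in from both sides at Z = (25.30, -23.10). That places the tangent points at U = (36.20, -23.10) on QU and M = (25.30, -34.00) on MR. Then cos ∠RUQ = UR·UQ / (|UR||UQ|), giving 106.8°.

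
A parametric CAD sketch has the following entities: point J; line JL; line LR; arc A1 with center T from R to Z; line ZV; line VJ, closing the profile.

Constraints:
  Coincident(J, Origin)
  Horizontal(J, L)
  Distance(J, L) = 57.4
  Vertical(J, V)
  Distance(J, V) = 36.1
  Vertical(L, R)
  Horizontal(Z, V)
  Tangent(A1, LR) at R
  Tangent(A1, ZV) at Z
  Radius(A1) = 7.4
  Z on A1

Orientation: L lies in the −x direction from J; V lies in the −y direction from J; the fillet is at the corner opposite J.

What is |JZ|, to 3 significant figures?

61.7

J is at the origin; J and L share the same y with |JL| = 57.4 and L on the −x side, so L = (-57.4, 0.00). J and V share the same x with |JV| = 36.1 and V on the −y side, so V = (0.00, -36.1). The virtual corner opposite J is at (-57.4, -36.1). The tangent condition forces TR to be normal to LR and since A1 is tangent to ZV there, TZ ⟂ ZV, with radius 7.4, so the center T sits 7.4 in from both sides at T = (-50.0, -28.7). That places the tangent points at R = (-57.4, -28.7) on LR and Z = (-50.0, -36.1) on ZV. Then |JZ| = |Z − J| = 61.7.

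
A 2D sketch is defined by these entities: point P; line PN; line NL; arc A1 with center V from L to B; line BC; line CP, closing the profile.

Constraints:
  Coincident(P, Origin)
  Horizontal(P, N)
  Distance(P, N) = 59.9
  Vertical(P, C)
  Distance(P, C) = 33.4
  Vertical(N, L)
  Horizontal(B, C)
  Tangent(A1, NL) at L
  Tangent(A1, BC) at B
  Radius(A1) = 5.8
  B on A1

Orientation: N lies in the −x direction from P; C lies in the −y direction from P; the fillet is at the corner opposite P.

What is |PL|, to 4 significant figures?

65.95

The virtual corner opposite P is at (-59.90, -33.40). A1 meets NL tangentially, so VL is at right angles to NL and since A1 is tangent to BC there, VB ⟂ BC, with radius 5.8, so the center V sits 5.8 in from both sides at V = (-54.10, -27.60). That places the tangent points at L = (-59.90, -27.60) on NL and B = (-54.10, -33.40) on BC. Then |PL| = |L − P| = 65.95.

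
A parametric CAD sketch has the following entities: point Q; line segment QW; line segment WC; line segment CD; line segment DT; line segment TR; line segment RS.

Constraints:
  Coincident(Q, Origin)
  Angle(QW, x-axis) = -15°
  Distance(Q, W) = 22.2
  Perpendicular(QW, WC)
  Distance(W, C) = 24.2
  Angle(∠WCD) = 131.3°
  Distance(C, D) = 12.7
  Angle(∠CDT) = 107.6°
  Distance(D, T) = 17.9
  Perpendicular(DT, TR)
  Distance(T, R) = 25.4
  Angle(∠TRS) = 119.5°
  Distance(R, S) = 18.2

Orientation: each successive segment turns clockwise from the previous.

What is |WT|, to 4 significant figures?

34.10

Q is at the origin; QW runs at -15.0° with length 22.2, so W = (21.44, -5.746). QW is perpendicular to WC, so WC runs at -105.0°; with |WC| = 24.2, C = (15.18, -29.12). ∠WCD = 131.3° gives CD at -153.7° from the x-axis; with |CD| = 12.7, D = (3.795, -34.75). ∠CDT = 107.6° gives DT at 133.9° from the x-axis; with |DT| = 17.9, T = (-8.617, -21.85). Then |WT| = |T − W| = 34.10.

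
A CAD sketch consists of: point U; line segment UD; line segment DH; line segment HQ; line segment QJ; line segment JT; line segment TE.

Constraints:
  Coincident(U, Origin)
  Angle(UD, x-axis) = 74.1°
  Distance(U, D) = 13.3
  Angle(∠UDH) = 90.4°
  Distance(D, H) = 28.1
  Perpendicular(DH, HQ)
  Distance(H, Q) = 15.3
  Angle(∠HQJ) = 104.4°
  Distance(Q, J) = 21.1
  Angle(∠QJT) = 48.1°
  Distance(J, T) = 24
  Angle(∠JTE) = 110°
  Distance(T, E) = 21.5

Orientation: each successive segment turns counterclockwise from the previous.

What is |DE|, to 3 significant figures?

40.1

U is at the origin; UD runs at 74.1° with length 13.3, so D = (3.64, 12.8). ∠UDH = 90.4° gives DH at 164° from the x-axis; with |DH| = 28.1, H = (-23.3, 20.7). DH ⟂ HQ, so HQ runs at -106°; with |HQ| = 15.3, Q = (-27.6, 5.99). ∠HQJ = 104.4° gives QJ at -30.7° from the x-axis; with |QJ| = 21.1, J = (-9.48, -4.78). ∠QJT = 48.1° gives JT at 101° from the x-axis; with |JT| = 24.0, T = (-14.1, 18.8). ∠JTE = 110.0° gives TE at 171° from the x-axis; with |TE| = 21.5, E = (-35.4, 22.1). Then |DE| = |E − D| = 40.1.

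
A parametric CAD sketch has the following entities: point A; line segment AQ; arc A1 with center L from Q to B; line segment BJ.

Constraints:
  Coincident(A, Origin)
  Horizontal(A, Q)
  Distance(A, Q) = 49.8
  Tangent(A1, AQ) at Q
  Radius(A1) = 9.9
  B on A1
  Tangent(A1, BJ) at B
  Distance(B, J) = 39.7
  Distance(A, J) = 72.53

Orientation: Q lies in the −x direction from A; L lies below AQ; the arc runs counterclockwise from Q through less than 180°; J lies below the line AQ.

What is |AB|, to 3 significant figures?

60.7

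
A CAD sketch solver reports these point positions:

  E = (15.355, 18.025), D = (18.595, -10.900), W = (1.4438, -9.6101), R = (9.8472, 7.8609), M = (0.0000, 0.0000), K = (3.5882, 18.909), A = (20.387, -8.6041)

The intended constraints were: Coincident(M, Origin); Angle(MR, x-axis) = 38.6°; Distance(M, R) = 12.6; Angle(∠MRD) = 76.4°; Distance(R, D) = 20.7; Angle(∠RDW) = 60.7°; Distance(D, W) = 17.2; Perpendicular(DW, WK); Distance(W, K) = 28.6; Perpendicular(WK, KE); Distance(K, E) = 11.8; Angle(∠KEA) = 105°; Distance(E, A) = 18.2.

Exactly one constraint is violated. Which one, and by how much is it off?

Distance(E, A) = 18.2 — off by 8.90.

M = (0.00, 0.00) ✓; MR at 38.60° ✓; |MR| = 12.60 ✓; ∠MRD = 76.40° ✓; |RD| = 20.70 ✓; ∠RDW = 60.70° ✓; |DW| = 17.20 ✓; ∠(DW, WK) = 90.00° ✓; |WK| = 28.60 ✓; ∠(WK, KE) = 90.00° ✓; |KE| = 11.80 ✓; ∠KEA = 105.0° ✓; |EA| = 27.10 ✗.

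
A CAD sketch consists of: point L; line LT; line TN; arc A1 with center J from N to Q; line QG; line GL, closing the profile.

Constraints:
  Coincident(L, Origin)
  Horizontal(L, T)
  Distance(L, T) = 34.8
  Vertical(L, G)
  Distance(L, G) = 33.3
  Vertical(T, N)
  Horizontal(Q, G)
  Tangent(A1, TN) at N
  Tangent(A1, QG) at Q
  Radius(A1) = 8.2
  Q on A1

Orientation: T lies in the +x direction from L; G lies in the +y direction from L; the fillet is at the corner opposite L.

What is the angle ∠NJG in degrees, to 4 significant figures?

162.9°

L is at the origin; L and T share the same y with |LT| = 34.8 and T on the +x side, so T = (34.80, 0.000). L and G share the same x with |LG| = 33.3 and G on the +y side, so G = (0.000, 33.30). The virtual corner opposite L is at (34.80, 33.30). A1 meets TN tangentially, so JN is at right angles to TN and the tangent condition forces JQ to be normal to QG, with radius 8.2, so the center J sits 8.2 in from both sides at J = (26.60, 25.10). That places the tangent points at N = (34.80, 25.10) on TN and Q = (26.60, 33.30) on QG. Then cos ∠NJG = JN·JG / (|JN||JG|), giving 162.9°.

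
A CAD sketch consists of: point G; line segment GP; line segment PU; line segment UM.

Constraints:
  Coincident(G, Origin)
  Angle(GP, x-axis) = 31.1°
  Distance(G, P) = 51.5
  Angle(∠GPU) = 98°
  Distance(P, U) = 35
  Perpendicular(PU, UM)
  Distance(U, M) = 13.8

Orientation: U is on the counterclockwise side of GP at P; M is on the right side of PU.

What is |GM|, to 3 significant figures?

77.3

G is at the origin; GP runs at 31.1° with length 51.5, so P = 51.5·(cos 31.1°, sin 31.1°) = (44.1, 26.6). ∠GPU = 98.0°, so PU runs at 31.1° + (180° − 98.0°) = 113° from the x-axis; with |PU| = 35.0, U = P + 35.0·(cos 113°, sin 113°) = (30.4, 58.8). PU is perpendicular to UM; with |UM| = 13.8 on the right of PU, M = U + 13.8·(0.920, 0.392) = (43.1, 64.2). Then |GM| = |M − G| = 77.3.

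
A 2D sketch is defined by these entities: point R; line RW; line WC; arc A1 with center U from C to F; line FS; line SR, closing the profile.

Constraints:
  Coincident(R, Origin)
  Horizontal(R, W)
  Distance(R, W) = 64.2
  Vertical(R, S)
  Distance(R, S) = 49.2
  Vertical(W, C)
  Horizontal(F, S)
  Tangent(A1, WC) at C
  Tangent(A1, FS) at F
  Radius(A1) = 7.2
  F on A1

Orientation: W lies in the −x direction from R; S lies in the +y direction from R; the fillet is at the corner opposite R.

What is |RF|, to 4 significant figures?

75.30

R is at the origin; RW is horizontal with |RW| = 64.2 and W on the −x side, so W = (-64.20, 0.000). RS is vertical with |RS| = 49.2 and S on the +y side, so S = (0.000, 49.20). The virtual corner opposite R is at (-64.20, 49.20). A1 meets WC tangentially, so UC is at right angles to WC and the tangent condition forces UF to be normal to FS, with radius 7.2, so the center U sits 7.2 in from both sides at U = (-57.00, 42.00). That places the tangent points at C = (-64.20, 42.00) on WC and F = (-57.00, 49.20) on FS. Then |RF| = |F − R| = 75.30.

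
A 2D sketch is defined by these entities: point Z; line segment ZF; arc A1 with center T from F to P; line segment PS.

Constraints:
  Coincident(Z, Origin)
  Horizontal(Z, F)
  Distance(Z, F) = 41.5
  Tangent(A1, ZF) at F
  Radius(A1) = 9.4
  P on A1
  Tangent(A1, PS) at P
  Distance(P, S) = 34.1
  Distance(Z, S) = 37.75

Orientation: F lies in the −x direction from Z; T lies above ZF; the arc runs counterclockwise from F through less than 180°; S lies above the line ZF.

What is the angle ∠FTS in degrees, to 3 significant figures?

134°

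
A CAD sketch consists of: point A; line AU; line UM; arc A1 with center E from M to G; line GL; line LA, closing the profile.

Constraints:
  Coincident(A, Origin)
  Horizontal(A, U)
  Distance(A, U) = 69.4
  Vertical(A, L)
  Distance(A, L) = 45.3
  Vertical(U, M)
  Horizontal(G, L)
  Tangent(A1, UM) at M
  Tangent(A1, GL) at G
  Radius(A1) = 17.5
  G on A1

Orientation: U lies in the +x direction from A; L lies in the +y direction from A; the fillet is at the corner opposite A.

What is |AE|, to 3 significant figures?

58.9

A is at the origin; AU is horizontal with |AU| = 69.4 and U on the +x side, so U = (69.4, 0.00). A and L share the same x with |AL| = 45.3 and L on the +y side, so L = (0.00, 45.3). The virtual corner opposite A is at (69.4, 45.3). Since A1 is tangent to UM there, EM ⟂ UM and the tangent condition forces EG to be normal to GL, with radius 17.5, so the center E sits 17.5 in from both sides at E = (51.9, 27.8). Then |AE| = |E − A| = 58.9.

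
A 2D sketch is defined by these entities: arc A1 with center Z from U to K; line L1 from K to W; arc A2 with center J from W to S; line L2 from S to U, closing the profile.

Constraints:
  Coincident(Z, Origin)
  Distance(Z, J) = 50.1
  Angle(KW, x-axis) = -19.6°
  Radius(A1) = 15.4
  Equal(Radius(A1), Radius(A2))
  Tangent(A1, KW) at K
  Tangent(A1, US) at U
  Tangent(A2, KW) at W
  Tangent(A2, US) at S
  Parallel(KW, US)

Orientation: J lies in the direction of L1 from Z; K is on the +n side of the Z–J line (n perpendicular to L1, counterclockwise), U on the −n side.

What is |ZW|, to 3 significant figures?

52.4

The slot axis is L1's direction at -19.6°, so u = (cos -19.6°, sin -19.6°) = (0.942, -0.335) and n = (−sin -19.6°, cos -19.6°) = (0.335, 0.942). Z is at the origin and J lies 50.1 along u from Z, so J = 50.1·u = (47.2, -16.8). Tangency of A1 to both parallel lines with radius 15.4 puts K and U at Z ± 15.4·n: K = (5.17, 14.5), U = (-5.17, -14.5). Equal radii place W and S the same way about J: W = J + 15.4·n = (52.4, -2.30), S = J − 15.4·n = (42.0, -31.3). Then |ZW| = |W − Z| = 52.4.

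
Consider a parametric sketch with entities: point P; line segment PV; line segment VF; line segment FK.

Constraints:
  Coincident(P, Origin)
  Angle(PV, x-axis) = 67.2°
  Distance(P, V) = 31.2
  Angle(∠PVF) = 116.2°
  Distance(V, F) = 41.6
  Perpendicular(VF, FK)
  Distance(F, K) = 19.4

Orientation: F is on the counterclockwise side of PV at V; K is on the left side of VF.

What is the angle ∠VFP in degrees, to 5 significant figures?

26.819°

P is at the origin; PV runs at 67.2° with length 31.2, so V = 31.2·(cos 67.2°, sin 67.2°) = (12.090, 28.762). ∠PVF = 116.2°, so VF runs at 67.2° + (180° − 116.2°) = 131.00° from the x-axis; with |VF| = 41.6, F = V + 41.6·(cos 131.00°, sin 131.00°) = (-15.202, 60.158). Then cos ∠VFP = FV·FP / (|FV||FP|), giving 26.819°.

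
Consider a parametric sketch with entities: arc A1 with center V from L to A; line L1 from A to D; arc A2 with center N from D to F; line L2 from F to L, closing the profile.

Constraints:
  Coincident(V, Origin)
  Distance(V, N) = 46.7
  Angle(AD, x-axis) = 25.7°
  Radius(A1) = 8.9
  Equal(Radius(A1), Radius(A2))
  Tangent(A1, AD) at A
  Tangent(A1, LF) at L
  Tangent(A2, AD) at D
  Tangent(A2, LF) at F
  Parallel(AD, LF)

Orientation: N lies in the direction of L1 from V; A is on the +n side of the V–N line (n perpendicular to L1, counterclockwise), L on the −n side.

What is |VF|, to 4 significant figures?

47.54

The slot axis is L1's direction at 25.7°, so u = (cos 25.7°, sin 25.7°) = (0.9011, 0.4337) and n = (−sin 25.7°, cos 25.7°) = (-0.4337, 0.9011). V is at the origin and N lies 46.7 along u from V, so N = 46.7·u = (42.08, 20.25). Tangency of A1 to both parallel lines with radius 8.9 puts A and L at V ± 8.9·n: A = (-3.860, 8.020), L = (3.860, -8.020). Equal radii place D and F the same way about N: D = N + 8.9·n = (38.22, 28.27), F = N − 8.9·n = (45.94, 12.23). Then |VF| = |F − V| = 47.54.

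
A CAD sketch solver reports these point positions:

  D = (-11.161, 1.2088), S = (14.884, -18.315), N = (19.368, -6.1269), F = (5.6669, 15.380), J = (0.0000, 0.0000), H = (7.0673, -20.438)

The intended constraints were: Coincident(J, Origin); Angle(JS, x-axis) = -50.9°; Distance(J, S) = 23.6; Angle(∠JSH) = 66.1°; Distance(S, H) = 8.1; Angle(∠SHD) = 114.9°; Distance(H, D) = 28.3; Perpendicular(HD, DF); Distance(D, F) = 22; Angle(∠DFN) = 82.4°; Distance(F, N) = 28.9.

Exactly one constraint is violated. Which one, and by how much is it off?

Distance(F, N) = 28.9 — off by 3.40.

J = (0.00, 0.00) ✓; JS at -50.90° ✓; |JS| = 23.60 ✓; ∠JSH = 66.10° ✓; |SH| = 8.100 ✓; ∠SHD = 114.9° ✓; |HD| = 28.30 ✓; ∠(HD, DF) = 90.00° ✓; |DF| = 22.00 ✓; ∠DFN = 82.40° ✓; |FN| = 25.50 ✗.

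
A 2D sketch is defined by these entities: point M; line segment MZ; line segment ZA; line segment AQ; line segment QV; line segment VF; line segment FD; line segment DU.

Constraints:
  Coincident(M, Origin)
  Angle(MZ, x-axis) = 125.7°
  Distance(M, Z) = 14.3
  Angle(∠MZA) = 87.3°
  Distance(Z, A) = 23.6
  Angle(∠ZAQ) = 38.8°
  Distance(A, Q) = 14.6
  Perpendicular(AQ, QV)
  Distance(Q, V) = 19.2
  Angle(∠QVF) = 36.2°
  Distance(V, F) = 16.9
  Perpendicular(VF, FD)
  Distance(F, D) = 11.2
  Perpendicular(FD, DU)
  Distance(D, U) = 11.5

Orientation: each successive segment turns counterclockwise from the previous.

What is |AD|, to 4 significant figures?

13.70

M is at the origin; MZ runs at 125.7° with length 14.3, so Z = (-8.345, 11.61). ∠MZA = 87.3° gives ZA at -141.6° from the x-axis; with |ZA| = 23.6, A = (-26.84, -3.046). ∠ZAQ = 38.8° gives AQ at -0.4000° from the x-axis; with |AQ| = 14.6, Q = (-12.24, -3.148). AQ is perpendicular to QV, so QV runs at 89.60°; with |QV| = 19.2, V = (-12.11, 16.05). ∠QVF = 36.2° gives VF at -126.6° from the x-axis; with |VF| = 16.9, F = (-22.18, 2.484). The perpendicularity gives FD at right angles to VF, so FD runs at -36.60°; with |FD| = 11.2, D = (-13.19, -4.194). Then |AD| = |D − A| = 13.70.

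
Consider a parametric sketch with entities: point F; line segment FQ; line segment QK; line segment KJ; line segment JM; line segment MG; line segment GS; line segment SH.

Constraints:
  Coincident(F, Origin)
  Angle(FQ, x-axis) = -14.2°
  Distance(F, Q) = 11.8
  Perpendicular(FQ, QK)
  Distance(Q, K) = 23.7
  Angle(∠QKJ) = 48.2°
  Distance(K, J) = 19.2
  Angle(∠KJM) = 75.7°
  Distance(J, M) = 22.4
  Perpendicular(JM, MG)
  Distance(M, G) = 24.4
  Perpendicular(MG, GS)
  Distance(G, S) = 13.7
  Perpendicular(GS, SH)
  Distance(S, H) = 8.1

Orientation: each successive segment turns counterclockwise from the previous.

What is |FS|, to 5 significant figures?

32.052

F is at the origin; FQ runs at -14.2° with length 11.8, so Q = (11.439, -2.8946). FQ is perpendicular to QK, so QK runs at 75.800°; with |QK| = 23.7, K = (17.253, 20.081). ∠QKJ = 48.2° gives KJ at -152.40° from the x-axis; with |KJ| = 19.2, J = (0.23813, 11.186). ∠KJM = 75.7° gives JM at -48.100° from the x-axis; with |JM| = 22.4, M = (15.198, -5.4866). JM is perpendicular to MG, so MG runs at 41.900°; with |MG| = 24.4, G = (33.359, 10.808). MG ⟂ GS, so GS runs at 131.90°; with |GS| = 13.7, S = (24.209, 21.006). Then |FS| = |S − F| = 32.052.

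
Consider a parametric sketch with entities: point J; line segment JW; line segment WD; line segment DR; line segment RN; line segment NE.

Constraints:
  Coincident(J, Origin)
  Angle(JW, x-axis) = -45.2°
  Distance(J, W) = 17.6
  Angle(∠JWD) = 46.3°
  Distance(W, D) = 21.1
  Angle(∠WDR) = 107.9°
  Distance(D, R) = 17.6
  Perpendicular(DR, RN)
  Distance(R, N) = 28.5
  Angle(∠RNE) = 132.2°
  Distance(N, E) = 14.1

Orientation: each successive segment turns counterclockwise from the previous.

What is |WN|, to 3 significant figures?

25.5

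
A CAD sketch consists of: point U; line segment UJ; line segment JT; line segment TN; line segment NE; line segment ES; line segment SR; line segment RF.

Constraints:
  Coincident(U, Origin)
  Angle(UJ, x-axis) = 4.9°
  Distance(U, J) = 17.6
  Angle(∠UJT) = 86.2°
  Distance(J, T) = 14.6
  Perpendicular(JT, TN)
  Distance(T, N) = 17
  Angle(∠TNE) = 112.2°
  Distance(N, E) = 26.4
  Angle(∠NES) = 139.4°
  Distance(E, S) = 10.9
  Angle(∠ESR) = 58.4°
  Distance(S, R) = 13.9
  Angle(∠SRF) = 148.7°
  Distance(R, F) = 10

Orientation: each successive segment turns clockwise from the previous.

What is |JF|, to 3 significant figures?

13.1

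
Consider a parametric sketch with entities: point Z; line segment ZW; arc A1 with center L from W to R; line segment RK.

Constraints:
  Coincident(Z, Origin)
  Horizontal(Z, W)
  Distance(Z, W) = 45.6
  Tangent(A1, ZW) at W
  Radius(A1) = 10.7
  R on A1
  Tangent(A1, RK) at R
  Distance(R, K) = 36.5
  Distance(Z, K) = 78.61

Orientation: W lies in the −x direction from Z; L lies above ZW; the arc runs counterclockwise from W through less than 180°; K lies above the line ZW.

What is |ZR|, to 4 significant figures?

42.83

Z is at the origin; ZW is horizontal with |ZW| = 45.6 and W on the −x side, so W = (-45.60, 0.000). Since A1 is tangent to ZW there, LW ⟂ ZW, so L = W + (0, 10.7) = (-45.60, 10.70). Since LR ⟂ RK (tangency), |LK| = √(10.7² + 36.5²) = 38.04 regardless of where R sits on A1. So K lies on both circle(Z, 78.61) and circle(L, 38.04); the above-ZW intersection is K = (-65.89, 42.87). R is the foot of the tangent from K: R = (-38.52, 18.72).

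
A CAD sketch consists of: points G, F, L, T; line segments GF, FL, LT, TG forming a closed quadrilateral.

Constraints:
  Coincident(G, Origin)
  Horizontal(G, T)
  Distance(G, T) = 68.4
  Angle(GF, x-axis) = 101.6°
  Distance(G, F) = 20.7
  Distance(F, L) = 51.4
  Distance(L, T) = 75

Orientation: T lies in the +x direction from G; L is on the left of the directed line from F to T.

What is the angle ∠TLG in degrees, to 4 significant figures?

57.21°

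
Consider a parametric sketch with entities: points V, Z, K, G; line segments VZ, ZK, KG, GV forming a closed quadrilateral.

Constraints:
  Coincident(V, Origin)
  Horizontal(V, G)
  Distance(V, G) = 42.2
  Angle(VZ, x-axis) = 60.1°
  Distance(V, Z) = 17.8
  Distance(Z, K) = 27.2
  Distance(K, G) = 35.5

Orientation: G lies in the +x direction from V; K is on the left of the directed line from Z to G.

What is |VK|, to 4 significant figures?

44.38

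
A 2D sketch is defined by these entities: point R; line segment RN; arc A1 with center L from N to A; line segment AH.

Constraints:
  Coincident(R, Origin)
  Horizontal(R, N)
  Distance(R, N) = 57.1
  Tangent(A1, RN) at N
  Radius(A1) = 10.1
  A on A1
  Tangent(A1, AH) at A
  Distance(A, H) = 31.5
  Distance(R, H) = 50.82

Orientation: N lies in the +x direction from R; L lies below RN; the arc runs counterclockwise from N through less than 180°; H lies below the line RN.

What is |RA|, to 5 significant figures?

48.130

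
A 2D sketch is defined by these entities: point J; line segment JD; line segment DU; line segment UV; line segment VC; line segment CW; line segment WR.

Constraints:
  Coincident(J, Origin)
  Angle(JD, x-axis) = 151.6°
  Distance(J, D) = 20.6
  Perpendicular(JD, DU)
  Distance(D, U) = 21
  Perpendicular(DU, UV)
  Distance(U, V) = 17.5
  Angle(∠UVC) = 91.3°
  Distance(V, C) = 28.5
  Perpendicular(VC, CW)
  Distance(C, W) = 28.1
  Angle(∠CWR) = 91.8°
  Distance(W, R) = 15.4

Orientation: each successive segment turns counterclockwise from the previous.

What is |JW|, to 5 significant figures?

31.610

∠UVC = 91.3° gives VC at 60.300° from the x-axis; with |VC| = 28.5, C = (1.4056, 7.7578). VC ⟂ CW, so CW runs at 150.30°; with |CW| = 28.1, W = (-23.003, 21.680). Then |JW| = |W − J| = 31.610.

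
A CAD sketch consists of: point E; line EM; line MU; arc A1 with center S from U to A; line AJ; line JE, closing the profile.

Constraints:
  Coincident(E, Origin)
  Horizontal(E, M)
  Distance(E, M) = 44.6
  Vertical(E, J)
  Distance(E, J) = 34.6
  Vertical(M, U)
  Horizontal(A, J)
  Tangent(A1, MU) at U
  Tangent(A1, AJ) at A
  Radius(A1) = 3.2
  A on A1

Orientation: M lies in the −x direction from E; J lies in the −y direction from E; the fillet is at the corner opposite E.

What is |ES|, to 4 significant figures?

51.96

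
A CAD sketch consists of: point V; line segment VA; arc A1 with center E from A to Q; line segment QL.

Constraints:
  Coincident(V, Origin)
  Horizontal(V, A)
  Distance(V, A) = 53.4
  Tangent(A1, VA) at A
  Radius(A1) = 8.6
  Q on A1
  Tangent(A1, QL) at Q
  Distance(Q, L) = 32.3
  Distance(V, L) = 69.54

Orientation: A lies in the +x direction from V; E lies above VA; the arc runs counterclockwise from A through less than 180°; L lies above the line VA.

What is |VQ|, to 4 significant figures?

62.68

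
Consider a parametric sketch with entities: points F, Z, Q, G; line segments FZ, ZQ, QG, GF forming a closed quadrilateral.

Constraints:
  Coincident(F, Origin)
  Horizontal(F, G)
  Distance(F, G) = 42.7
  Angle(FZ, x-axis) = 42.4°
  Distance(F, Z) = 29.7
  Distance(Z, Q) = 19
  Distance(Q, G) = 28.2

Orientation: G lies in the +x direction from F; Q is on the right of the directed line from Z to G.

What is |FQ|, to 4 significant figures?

14.82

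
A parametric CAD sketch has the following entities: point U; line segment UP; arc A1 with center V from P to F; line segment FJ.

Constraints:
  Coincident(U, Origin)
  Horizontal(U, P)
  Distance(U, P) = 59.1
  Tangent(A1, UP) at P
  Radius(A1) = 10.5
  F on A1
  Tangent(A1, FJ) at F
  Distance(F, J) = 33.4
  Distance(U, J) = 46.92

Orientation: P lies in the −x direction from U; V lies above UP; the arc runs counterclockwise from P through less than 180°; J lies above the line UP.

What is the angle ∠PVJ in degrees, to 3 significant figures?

131°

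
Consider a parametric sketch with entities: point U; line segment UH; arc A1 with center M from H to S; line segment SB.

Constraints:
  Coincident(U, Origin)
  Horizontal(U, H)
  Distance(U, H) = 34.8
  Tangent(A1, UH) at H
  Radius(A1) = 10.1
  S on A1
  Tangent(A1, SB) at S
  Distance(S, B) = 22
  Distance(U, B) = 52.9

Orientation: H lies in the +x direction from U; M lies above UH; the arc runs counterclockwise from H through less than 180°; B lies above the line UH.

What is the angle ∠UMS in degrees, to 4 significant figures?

173.8°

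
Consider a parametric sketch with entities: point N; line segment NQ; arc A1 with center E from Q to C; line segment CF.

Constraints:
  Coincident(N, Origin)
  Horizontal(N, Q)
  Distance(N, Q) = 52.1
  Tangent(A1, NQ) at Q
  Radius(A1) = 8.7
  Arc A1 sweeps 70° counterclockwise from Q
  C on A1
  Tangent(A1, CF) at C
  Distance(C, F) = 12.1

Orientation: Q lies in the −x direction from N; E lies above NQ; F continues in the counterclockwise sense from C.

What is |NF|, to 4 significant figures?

43.30

N is at the origin; NQ is horizontal with |NQ| = 52.1 and Q on the −x side, so Q = (-52.10, 0.000). A1 meets NQ tangentially, so EQ is at right angles to NQ, so E = Q + (0, 8.7) = (-52.10, 8.700). On A1, Q sits at bearing -90° from E; a 70° counterclockwise sweep puts C at bearing -20°, so C = E + 8.7·(cos -20°, sin -20°) = (-43.92, 5.724). Tangency of A1 to CF means the radius EC is perpendicular to CF, so CF runs along (−sin -20°, cos -20°); with |CF| = 12.1, F = (-39.79, 17.09). Then |NF| = |F − N| = 43.30.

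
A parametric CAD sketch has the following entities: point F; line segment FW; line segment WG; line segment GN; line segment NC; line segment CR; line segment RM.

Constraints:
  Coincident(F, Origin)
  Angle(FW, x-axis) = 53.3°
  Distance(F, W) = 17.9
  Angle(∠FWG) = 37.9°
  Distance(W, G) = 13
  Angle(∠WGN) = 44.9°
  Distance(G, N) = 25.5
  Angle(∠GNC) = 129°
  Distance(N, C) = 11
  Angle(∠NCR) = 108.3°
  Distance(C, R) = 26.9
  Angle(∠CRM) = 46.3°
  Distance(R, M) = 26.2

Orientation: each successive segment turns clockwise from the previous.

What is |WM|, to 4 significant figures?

4.278

F is at the origin; FW runs at 53.3° with length 17.9, so W = (10.70, 14.35). ∠FWG = 37.9° gives WG at -88.80° from the x-axis; with |WG| = 13.0, G = (10.97, 1.355). ∠WGN = 44.9° gives GN at 136.1° from the x-axis; with |GN| = 25.5, N = (-7.404, 19.04). ∠GNC = 129.0° gives NC at 85.10° from the x-axis; with |NC| = 11.0, C = (-6.465, 30.00). ∠NCR = 108.3° gives CR at 13.40° from the x-axis; with |CR| = 26.9, R = (19.70, 36.23). ∠CRM = 46.3° gives RM at -120.3° from the x-axis; with |RM| = 26.2, M = (6.484, 13.61). Then |WM| = |M − W| = 4.278.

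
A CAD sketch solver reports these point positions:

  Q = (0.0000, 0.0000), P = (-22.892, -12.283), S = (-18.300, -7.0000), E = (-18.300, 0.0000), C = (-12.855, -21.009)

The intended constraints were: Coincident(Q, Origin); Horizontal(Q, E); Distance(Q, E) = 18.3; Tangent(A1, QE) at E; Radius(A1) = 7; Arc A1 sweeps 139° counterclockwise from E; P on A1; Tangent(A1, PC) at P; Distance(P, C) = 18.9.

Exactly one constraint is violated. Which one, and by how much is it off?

Distance(P, C) = 18.9 — off by 5.60.

Q = (0.00, 0.00) ✓; Q.y = 0.00, E.y = 0.00 ✓; |QE| = 18.30 ✓; ∠(SE, EQ) = 90.00° ✓; |SE| = 7.000 ✓; bearing(S→P) − bearing(S→E) = 139.0° ✓; |SP| = 7.000 ✓; ∠(SP, PC) = 90.01° ✓; |PC| = 13.30 ✗.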